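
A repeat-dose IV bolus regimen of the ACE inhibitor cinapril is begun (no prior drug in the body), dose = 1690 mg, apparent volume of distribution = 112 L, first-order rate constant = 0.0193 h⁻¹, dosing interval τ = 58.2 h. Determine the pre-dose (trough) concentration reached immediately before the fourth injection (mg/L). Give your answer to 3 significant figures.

C₀ per dose = Dose / Vd = 1690 / 112 = 15.09 mg/L
Fraction remaining after one interval: r = e^(−kτ) = e^(−0.01930 × 58.2) = 0.3252
Before dose 4, 3 doses have been given (aged 1τ, 2τ, 3τ).
C_trough = C₀ × (r + r² + … + r^3) = C₀ × r(1−r^3)/(1−r)
        = 15.09 × 0.3252 × (1 − 0.03439) / (1 − 0.3252) = 7.022 mg/L

7.02 mg/L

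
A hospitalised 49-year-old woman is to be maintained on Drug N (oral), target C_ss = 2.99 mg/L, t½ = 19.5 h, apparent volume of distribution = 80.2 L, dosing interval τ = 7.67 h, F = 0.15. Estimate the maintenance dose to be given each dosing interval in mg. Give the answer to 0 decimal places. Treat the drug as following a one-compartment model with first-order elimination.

k = ln2 / t½ = 0.693147 / 19.5 = 0.03555 h⁻¹
CL = k × Vd = 0.03555 × 80.2 = 2.851 L/h
At steady state, F × (Dose/τ) = Css × CL.
Dose = Css × CL × τ / F = 2.99 × 2.851 × 7.67 / 0.15 = 435.9 mg

436 mg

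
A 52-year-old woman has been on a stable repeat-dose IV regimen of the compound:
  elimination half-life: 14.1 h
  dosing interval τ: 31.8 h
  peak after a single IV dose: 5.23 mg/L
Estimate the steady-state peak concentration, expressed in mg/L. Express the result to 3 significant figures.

k = ln2 / t½ = 0.693147 / 14.1 = 0.04916 h⁻¹
e^(−kτ) = e^(−0.04916 × 31.8) = 0.2094
Accumulation ratio R = 1 / (1 − e^(−kτ)) = 1 / (1 − 0.2094) = 1.265
Steady-state peak = C₀ × R = 5.23 × 1.265 = 6.616 mg/L

6.62 mg/L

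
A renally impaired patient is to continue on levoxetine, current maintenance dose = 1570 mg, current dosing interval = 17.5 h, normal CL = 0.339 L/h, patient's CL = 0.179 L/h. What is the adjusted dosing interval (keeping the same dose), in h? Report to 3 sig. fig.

To keep the same average steady-state level, dosing rate must scale with clearance.
CL ratio = 0.179 / 0.339 = 0.5280
New interval (same dose) = 17.5 / 0.5280 = 33.14 h

33.1 h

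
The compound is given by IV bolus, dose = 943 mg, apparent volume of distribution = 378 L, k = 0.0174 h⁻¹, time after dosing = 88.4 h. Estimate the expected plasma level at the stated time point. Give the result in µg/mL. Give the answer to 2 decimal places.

C₀ = Dose / Vd = 943.0 / 378 = 2.495 mg/L
C = C₀ · e^(−k·t) = 2.495 × e^(−0.01740 × 88.4)
  = 2.495 × 0.2148 = 0.5359 mg/L
(0.5359 mg/L = 0.5359 µg/mL)

0.54 µg/mL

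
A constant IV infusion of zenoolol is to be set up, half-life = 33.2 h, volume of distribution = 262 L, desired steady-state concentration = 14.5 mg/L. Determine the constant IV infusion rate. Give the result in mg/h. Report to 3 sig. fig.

79.3 mg/h

k = ln2 / t½ = 0.693147 / 33.2 = 0.02088 h⁻¹
CL = k × Vd = 0.02088 × 262 = 5.471 L/h
At steady state, infusion rate R₀ = Css × CL = 14.5 × 5.471 = 79.33 mg/h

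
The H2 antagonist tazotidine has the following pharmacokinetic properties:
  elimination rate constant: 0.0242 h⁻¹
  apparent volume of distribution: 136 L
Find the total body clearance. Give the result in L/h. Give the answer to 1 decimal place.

CL = k × Vd = 0.0242 × 136 = 3.291 L/h

3.3 L/h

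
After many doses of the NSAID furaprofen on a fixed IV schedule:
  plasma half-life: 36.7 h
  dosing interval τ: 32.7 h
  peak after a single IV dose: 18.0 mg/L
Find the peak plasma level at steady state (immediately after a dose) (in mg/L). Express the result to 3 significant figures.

k = ln2 / t½ = 0.693147 / 36.7 = 0.01889 h⁻¹
e^(−kτ) = e^(−0.01889 × 32.7) = 0.5392
Accumulation ratio R = 1 / (1 − e^(−kτ)) = 1 / (1 − 0.5392) = 2.170
Steady-state peak = C₀ × R = 18.0 × 2.170 = 39.06 mg/L

39.1 mg/L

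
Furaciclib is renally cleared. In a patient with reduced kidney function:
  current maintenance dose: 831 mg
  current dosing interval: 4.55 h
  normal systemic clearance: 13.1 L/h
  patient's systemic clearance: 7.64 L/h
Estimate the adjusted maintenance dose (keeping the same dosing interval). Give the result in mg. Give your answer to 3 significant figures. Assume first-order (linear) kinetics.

To keep the same average steady-state level, dosing rate must scale with clearance.
CL ratio = 7.64 / 13.1 = 0.5832
New dose (same interval) = 831 × 0.5832 = 484.6 mg

485 mg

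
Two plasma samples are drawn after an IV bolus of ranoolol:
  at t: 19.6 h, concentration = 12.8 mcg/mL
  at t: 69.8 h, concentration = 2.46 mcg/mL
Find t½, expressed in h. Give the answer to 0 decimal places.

21 h

k = ln(C₁/C₂) / (t₂ − t₁) = ln(12.8/2.46) / (69.8 − 19.6)
  = 1.649 / 50.20 = 0.03285 h⁻¹
t½ = ln2 / k = 0.693147 / 0.03285 = 21.10 h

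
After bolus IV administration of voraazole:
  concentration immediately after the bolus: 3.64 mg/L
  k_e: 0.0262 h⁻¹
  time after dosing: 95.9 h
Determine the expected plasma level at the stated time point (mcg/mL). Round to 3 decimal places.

C = C₀ · e^(−k·t) = 3.640 × e^(−0.02620 × 95.9)
  = 3.640 × 0.08106 = 0.2951 mg/L
(0.2951 mg/L = 0.2951 mcg/mL)

0.295 mcg/mL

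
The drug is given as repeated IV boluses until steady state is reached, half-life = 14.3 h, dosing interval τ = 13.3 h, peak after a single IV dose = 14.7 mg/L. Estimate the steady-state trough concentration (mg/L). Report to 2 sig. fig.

16 mg/L

k = ln2 / t½ = 0.693147 / 14.3 = 0.04847 h⁻¹
e^(−kτ) = e^(−0.04847 × 13.3) = 0.5248
Accumulation ratio R = 1 / (1 − e^(−kτ)) = 1 / (1 − 0.5248) = 2.104
Steady-state trough = C₀ × R × e^(−kτ) = 14.7 × 2.104 × 0.5248 = 16.23 mg/L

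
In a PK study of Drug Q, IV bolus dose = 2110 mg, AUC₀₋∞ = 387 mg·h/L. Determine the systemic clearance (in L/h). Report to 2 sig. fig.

5.5 L/h

CL = Dose / AUC = 2110 / 387 = 5.452 L/h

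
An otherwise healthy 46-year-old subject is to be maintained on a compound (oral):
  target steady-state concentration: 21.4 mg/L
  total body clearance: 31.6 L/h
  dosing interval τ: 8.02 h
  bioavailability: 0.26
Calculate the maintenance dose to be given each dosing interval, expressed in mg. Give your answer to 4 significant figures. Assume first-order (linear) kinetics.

At steady state, F × (Dose/τ) = Css × CL.
Dose = Css × CL × τ / F = 21.4 × 31.60 × 8.02 / 0.26 = 20860 mg

20860 mg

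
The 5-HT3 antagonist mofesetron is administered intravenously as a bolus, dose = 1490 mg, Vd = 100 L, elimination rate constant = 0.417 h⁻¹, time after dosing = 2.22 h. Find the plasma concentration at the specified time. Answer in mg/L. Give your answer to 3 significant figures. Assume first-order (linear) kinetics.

5.90 mg/L

C₀ = Dose / Vd = 1490 / 100 = 14.90 mg/L
C = C₀ · e^(−k·t) = 14.90 × e^(−0.4170 × 2.22)
  = 14.90 × 0.3962 = 5.903 mg/L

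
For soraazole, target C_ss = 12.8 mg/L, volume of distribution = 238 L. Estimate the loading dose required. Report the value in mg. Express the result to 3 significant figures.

3050 mg

LD = Css × Vd = 12.8 × 238 = 3046 mg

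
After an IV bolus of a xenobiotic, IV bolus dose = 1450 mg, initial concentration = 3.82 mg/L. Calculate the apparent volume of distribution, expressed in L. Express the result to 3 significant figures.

Vd = Dose / C₀ = 1450 / 3.82 = 379.6 L

380 L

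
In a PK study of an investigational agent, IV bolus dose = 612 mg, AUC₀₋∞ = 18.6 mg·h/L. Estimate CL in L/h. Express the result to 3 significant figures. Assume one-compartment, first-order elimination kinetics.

CL = Dose / AUC = 612 / 18.6 = 32.90 L/h

32.9 L/h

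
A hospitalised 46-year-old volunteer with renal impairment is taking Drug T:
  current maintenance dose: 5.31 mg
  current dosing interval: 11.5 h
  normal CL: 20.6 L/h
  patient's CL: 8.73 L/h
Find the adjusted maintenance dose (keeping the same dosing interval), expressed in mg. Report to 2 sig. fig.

To keep the same average steady-state level, dosing rate must scale with clearance.
CL ratio = 8.73 / 20.6 = 0.4238
New dose (same interval) = 5.31 × 0.4238 = 2.250 mg

2.3 mg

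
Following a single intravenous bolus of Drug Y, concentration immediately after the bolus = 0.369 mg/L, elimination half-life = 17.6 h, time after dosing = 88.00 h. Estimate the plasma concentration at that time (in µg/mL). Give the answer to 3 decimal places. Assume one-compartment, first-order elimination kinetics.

0.012 µg/mL

k = ln2 / t½ = 0.693147 / 17.6 = 0.03938 h⁻¹
t / t½ = 88.00 / 17.6 = 5 half-lives
C = C₀ × (1/2)^5 = 0.3690 × 0.03125 = 0.01153 mg/L
(0.01153 mg/L = 0.01153 µg/mL)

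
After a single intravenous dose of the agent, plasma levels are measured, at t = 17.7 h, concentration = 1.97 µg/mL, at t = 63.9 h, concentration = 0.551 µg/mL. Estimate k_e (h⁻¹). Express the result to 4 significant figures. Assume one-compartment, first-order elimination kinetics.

0.02758 h⁻¹

k = ln(C₁/C₂) / (t₂ − t₁) = ln(1.97/0.551) / (63.9 − 17.7)
  = 1.274 / 46.20 = 0.02758 h⁻¹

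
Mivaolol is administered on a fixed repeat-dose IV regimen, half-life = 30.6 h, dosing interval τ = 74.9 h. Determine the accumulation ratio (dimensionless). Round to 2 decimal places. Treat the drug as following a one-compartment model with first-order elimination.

1.22

k = ln2 / t½ = 0.693147 / 30.6 = 0.02265 h⁻¹
e^(−kτ) = e^(−0.02265 × 74.9) = 0.1833
Accumulation ratio R = 1 / (1 − e^(−kτ)) = 1 / (1 − 0.1833) = 1.224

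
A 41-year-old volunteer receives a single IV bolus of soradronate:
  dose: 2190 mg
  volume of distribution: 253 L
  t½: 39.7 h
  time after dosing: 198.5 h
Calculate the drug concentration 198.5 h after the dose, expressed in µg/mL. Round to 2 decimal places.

C₀ = Dose / Vd = 2190 / 253 = 8.656 mg/L
k = ln2 / t½ = 0.693147 / 39.7 = 0.01746 h⁻¹
t / t½ = 198.5 / 39.7 = 5 half-lives
C = C₀ × (1/2)^5 = 8.656 × 0.03125 = 0.2705 mg/L
(0.2705 mg/L = 0.2705 µg/mL)

0.27 µg/mL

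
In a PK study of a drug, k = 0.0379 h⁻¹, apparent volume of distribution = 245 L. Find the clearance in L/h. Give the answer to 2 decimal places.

9.29 L/h

CL = k × Vd = 0.0379 × 245 = 9.286 L/h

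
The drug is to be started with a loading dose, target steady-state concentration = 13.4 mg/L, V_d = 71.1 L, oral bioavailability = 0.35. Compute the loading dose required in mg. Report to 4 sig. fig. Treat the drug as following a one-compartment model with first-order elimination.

LD = Css × Vd / F = 13.4 × 71.1 / 0.35 = 2722 mg

2722 mg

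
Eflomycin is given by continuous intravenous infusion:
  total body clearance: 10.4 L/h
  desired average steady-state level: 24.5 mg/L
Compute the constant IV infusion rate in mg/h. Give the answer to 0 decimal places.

At steady state, infusion rate R₀ = Css × CL = 24.5 × 10.40 = 254.8 mg/h

255 mg/h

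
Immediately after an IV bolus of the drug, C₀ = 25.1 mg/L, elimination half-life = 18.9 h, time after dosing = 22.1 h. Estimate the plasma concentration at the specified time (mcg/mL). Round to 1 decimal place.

11.2 mcg/mL

k = ln2 / t½ = 0.693147 / 18.9 = 0.03667 h⁻¹
C = C₀ · e^(−k·t) = 25.10 × e^(−0.03667 × 22.1)
  = 25.10 × 0.4447 = 11.16 mg/L
(11.16 mg/L = 11.16 mcg/mL)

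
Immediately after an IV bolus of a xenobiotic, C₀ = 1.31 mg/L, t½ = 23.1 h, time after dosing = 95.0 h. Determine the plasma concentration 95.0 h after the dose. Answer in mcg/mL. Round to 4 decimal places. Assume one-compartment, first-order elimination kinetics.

k = ln2 / t½ = 0.693147 / 23.1 = 0.03001 h⁻¹
C = C₀ · e^(−k·t) = 1.310 × e^(−0.03001 × 95.0)
  = 1.310 × 0.05779 = 0.07570 mg/L
(0.07570 mg/L = 0.07570 mcg/mL)

0.0757 mcg/mL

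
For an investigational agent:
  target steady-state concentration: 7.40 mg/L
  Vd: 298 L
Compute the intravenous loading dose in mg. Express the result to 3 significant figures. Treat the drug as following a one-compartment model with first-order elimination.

2210 mg

LD = Css × Vd = 7.40 × 298 = 2205 mg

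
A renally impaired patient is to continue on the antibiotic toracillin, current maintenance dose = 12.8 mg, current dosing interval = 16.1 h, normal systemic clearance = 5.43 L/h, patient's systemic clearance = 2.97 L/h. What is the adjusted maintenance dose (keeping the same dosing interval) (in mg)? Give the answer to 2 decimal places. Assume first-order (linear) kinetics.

7.00 mg

To keep the same average steady-state level, dosing rate must scale with clearance.
CL ratio = 2.97 / 5.43 = 0.5470
New dose (same interval) = 12.8 × 0.5470 = 7.002 mg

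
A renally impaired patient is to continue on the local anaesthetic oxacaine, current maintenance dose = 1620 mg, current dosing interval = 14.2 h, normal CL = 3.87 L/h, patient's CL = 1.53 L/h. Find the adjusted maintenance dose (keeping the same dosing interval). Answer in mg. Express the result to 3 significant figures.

To keep the same average steady-state level, dosing rate must scale with clearance.
CL ratio = 1.53 / 3.87 = 0.3953
New dose (same interval) = 1620 × 0.3953 = 640.4 mg

640 mg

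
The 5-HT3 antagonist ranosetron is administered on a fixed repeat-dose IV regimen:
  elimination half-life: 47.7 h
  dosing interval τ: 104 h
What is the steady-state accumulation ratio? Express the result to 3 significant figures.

k = ln2 / t½ = 0.693147 / 47.7 = 0.01453 h⁻¹
e^(−kτ) = e^(−0.01453 × 104) = 0.2207
Accumulation ratio R = 1 / (1 − e^(−kτ)) = 1 / (1 − 0.2207) = 1.283

1.28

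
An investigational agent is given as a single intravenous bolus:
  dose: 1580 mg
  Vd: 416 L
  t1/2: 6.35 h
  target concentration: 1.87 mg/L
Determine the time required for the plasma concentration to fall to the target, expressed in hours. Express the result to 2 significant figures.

C₀ = Dose / Vd = 1580 / 416 = 3.798 mg/L
k = ln2 / t½ = 0.693147 / 6.35 = 0.1092 h⁻¹
t = ln(C₀ / C) / k = ln(3.798 / 1.87) / 0.1092
  = ln(2.031) / 0.1092 = 0.7085 / 0.1092 = 6.488 h

6.5 h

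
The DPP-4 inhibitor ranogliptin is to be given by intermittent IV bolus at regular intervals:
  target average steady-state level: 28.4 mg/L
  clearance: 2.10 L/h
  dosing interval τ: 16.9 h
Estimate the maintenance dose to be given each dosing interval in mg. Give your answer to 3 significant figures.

At steady state, Dose/τ = Css × CL.
Dose = Css × CL × τ = 28.4 × 2.100 × 16.9 = 1008 mg

1010 mg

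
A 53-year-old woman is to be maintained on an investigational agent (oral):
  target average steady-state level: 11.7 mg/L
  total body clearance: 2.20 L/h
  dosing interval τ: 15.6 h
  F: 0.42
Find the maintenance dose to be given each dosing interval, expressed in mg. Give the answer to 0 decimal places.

At steady state, F × (Dose/τ) = Css × CL.
Dose = Css × CL × τ / F = 11.7 × 2.200 × 15.6 / 0.42 = 956.1 mg

956 mg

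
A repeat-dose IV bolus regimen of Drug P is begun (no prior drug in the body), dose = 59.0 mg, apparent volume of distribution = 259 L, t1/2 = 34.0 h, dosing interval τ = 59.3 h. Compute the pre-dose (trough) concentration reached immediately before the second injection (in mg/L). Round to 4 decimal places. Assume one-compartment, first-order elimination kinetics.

C₀ per dose = Dose / Vd = 59.0 / 259 = 0.2278 mg/L
k = ln2 / t½ = 0.693147 / 34.0 = 0.02039 h⁻¹
Fraction remaining after one interval: r = e^(−kτ) = e^(−0.02039 × 59.3) = 0.2985
Before dose 2, 1 dose has been given (aged 1τ).
C_trough = C₀ × r = 0.2278 × 0.2985 = 0.06800 mg/L

0.0680 mg/L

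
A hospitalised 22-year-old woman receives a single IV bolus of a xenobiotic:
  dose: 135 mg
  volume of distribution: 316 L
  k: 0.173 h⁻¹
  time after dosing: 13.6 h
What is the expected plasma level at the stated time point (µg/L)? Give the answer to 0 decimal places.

C₀ = Dose / Vd = 135.0 / 316 = 0.4272 mg/L
C = C₀ · e^(−k·t) = 0.4272 × e^(−0.1730 × 13.6)
  = 0.4272 × 0.09510 = 0.04063 mg/L
Convert: 0.04063 mg/L × 1000 = 40.63 µg/L

41 µg/L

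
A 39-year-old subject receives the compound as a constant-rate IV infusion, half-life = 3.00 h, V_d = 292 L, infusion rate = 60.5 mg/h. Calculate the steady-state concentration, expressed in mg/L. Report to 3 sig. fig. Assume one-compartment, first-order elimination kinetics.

0.897 mg/L

k = ln2 / t½ = 0.693147 / 3.00 = 0.2310 h⁻¹
CL = k × Vd = 0.2310 × 292 = 67.45 L/h
At steady state Css = R₀ / CL = 60.5 / 67.45 = 0.8970 mg/L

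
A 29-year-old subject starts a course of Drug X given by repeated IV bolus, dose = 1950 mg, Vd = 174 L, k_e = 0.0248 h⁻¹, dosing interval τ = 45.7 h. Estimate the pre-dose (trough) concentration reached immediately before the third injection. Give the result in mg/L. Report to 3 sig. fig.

C₀ per dose = Dose / Vd = 1950 / 174 = 11.21 mg/L
Fraction remaining after one interval: r = e^(−kτ) = e^(−0.02480 × 45.7) = 0.3219
Before dose 3, 2 doses have been given (aged 1τ, 2τ).
C_trough = C₀ × (r + r²) = 11.21 × (0.3219 + 0.1036) = 4.770 mg/L

4.77 mg/L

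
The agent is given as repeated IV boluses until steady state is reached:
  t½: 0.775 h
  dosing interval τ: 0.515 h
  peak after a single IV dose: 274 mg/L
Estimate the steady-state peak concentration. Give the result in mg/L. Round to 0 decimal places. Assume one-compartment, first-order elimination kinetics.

742 mg/L

k = ln2 / t½ = 0.693147 / 0.775 = 0.8944 h⁻¹
e^(−kτ) = e^(−0.8944 × 0.515) = 0.6309
Accumulation ratio R = 1 / (1 − e^(−kτ)) = 1 / (1 − 0.6309) = 2.709
Steady-state peak = C₀ × R = 274 × 2.709 = 742.3 mg/L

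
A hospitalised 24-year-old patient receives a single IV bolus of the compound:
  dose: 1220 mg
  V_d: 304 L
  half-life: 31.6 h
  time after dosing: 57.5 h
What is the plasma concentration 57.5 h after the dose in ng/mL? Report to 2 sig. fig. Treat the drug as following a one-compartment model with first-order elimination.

C₀ = Dose / Vd = 1220 / 304 = 4.013 mg/L
k = ln2 / t½ = 0.693147 / 31.6 = 0.02194 h⁻¹
C = C₀ · e^(−k·t) = 4.013 × e^(−0.02194 × 57.5)
  = 4.013 × 0.2832 = 1.136 mg/L
Convert: 1.136 mg/L × 1000 = 1136 ng/mL

1100 ng/mL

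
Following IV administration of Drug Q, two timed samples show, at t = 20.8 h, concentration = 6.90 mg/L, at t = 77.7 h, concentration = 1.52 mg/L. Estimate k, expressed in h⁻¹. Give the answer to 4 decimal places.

0.0266 h⁻¹

k = ln(C₁/C₂) / (t₂ − t₁) = ln(6.90/1.52) / (77.7 − 20.8)
  = 1.513 / 56.90 = 0.02659 h⁻¹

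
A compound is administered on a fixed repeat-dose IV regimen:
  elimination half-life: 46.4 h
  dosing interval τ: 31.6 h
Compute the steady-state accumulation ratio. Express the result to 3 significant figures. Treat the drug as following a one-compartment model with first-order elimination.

2.66

k = ln2 / t½ = 0.693147 / 46.4 = 0.01494 h⁻¹
e^(−kτ) = e^(−0.01494 × 31.6) = 0.6237
Accumulation ratio R = 1 / (1 − e^(−kτ)) = 1 / (1 − 0.6237) = 2.657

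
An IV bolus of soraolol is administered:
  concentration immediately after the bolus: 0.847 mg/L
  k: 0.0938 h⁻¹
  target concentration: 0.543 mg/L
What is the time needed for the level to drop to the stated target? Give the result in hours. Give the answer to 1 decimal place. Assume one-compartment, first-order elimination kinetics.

t = ln(C₀ / C) / k = ln(0.8470 / 0.543) / 0.09380
  = ln(1.560) / 0.09380 = 0.4447 / 0.09380 = 4.741 h

4.7 h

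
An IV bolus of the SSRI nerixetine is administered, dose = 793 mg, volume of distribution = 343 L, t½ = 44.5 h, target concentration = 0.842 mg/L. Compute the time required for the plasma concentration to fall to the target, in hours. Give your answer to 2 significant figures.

65 h

C₀ = Dose / Vd = 793.0 / 343 = 2.312 mg/L
k = ln2 / t½ = 0.693147 / 44.5 = 0.01558 h⁻¹
t = ln(C₀ / C) / k = ln(2.312 / 0.842) / 0.01558
  = ln(2.746) / 0.01558 = 1.010 / 0.01558 = 64.83 h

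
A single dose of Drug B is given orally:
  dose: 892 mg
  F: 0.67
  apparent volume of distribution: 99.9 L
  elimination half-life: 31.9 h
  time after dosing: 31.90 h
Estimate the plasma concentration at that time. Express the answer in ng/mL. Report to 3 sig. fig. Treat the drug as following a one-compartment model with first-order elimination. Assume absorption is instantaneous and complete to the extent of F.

2990 ng/mL

Amount reaching circulation = F × Dose = 0.67 × 892.0 = 597.6 mg
C₀ = F·Dose / Vd = 597.6 / 99.9 = 5.982 mg/L
k = ln2 / t½ = 0.693147 / 31.9 = 0.02173 h⁻¹
t / t½ = 31.90 / 31.9 = 1 half-lives
C = C₀ × (1/2)^1 = 5.982 × 0.5000 = 2.991 mg/L
Convert: 2.991 mg/L × 1000 = 2991 ng/mL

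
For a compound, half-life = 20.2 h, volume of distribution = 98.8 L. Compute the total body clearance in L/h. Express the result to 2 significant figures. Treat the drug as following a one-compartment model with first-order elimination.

k = ln2 / t½ = 0.693147 / 20.2 = 0.03431 h⁻¹
CL = k × Vd = 0.03431 × 98.8 = 3.390 L/h

3.4 L/h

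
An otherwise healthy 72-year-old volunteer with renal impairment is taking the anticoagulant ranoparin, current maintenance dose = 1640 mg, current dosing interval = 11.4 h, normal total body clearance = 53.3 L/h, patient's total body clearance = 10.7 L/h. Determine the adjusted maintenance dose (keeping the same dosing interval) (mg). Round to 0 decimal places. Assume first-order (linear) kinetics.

To keep the same average steady-state level, dosing rate must scale with clearance.
CL ratio = 10.7 / 53.3 = 0.2008
New dose (same interval) = 1640 × 0.2008 = 329.3 mg

329 mg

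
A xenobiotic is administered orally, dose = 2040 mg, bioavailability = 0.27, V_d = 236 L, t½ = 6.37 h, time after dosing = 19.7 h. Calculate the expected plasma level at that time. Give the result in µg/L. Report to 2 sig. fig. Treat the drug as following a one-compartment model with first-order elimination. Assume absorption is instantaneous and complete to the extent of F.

Amount reaching circulation = F × Dose = 0.27 × 2040 = 550.8 mg
C₀ = F·Dose / Vd = 550.8 / 236 = 2.334 mg/L
k = ln2 / t½ = 0.693147 / 6.37 = 0.1088 h⁻¹
C = C₀ · e^(−k·t) = 2.334 × e^(−0.1088 × 19.7)
  = 2.334 × 0.1173 = 0.2738 mg/L
Convert: 0.2738 mg/L × 1000 = 273.8 µg/L

270 µg/L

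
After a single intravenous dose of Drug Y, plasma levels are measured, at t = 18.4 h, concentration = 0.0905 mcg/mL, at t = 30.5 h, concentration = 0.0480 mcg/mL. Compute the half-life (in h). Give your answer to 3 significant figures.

k = ln(C₁/C₂) / (t₂ − t₁) = ln(0.0905/0.0480) / (30.5 − 18.4)
  = 0.6341 / 12.10 = 0.05240 h⁻¹
t½ = ln2 / k = 0.693147 / 0.05240 = 13.23 h

13.2 h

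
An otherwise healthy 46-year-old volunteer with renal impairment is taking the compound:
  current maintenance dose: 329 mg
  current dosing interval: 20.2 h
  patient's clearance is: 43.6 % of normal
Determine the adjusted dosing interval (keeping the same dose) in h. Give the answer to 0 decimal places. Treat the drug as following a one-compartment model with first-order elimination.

To keep the same average steady-state level, dosing rate must scale with clearance.
CL ratio = 43.6 / 100 = 0.4360
New interval (same dose) = 20.2 / 0.4360 = 46.33 h

46 h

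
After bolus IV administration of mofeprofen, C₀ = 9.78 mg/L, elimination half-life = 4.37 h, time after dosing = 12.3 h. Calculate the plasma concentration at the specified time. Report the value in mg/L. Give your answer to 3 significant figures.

k = ln2 / t½ = 0.693147 / 4.37 = 0.1586 h⁻¹
C = C₀ · e^(−k·t) = 9.780 × e^(−0.1586 × 12.3)
  = 9.780 × 0.1422 = 1.391 mg/L

1.39 mg/L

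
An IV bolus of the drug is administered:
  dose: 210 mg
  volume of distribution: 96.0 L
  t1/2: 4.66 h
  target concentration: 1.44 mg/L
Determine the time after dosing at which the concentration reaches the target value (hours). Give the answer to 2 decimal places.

C₀ = Dose / Vd = 210.0 / 96.0 = 2.188 mg/L
k = ln2 / t½ = 0.693147 / 4.66 = 0.1487 h⁻¹
t = ln(C₀ / C) / k = ln(2.188 / 1.44) / 0.1487
  = ln(1.519) / 0.1487 = 0.4181 / 0.1487 = 2.812 h

2.81 h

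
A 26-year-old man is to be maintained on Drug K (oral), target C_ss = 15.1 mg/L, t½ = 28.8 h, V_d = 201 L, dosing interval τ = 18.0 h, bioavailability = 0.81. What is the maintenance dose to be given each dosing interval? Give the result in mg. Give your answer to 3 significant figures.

k = ln2 / t½ = 0.693147 / 28.8 = 0.02407 h⁻¹
CL = k × Vd = 0.02407 × 201 = 4.838 L/h
At steady state, F × (Dose/τ) = Css × CL.
Dose = Css × CL × τ / F = 15.1 × 4.838 × 18.0 / 0.81 = 1623 mg

1620 mg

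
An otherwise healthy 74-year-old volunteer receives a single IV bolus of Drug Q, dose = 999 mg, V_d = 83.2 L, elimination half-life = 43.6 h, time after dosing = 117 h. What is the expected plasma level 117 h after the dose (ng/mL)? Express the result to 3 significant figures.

1870 ng/mL

C₀ = Dose / Vd = 999.0 / 83.2 = 12.01 mg/L
k = ln2 / t½ = 0.693147 / 43.6 = 0.01590 h⁻¹
C = C₀ · e^(−k·t) = 12.01 × e^(−0.01590 × 117)
  = 12.01 × 0.1556 = 1.869 mg/L
Convert: 1.869 mg/L × 1000 = 1869 ng/mL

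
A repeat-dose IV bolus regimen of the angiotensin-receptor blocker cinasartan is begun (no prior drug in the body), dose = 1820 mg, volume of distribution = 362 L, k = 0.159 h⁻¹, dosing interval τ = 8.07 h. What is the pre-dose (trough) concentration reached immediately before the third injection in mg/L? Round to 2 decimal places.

C₀ per dose = Dose / Vd = 1820 / 362 = 5.028 mg/L
Fraction remaining after one interval: r = e^(−kτ) = e^(−0.1590 × 8.07) = 0.2772
Before dose 3, 2 doses have been given (aged 1τ, 2τ).
C_trough = C₀ × (r + r²) = 5.028 × (0.2772 + 0.07684) = 1.780 mg/L

1.78 mg/L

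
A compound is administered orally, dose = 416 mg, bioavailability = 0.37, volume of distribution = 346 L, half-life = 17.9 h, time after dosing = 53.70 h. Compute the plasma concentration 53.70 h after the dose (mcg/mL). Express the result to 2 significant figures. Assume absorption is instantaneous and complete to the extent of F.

0.056 mcg/mL

Amount reaching circulation = F × Dose = 0.37 × 416.0 = 153.9 mg
C₀ = F·Dose / Vd = 153.9 / 346 = 0.4448 mg/L
k = ln2 / t½ = 0.693147 / 17.9 = 0.03872 h⁻¹
t / t½ = 53.70 / 17.9 = 3 half-lives
C = C₀ × (1/2)^3 = 0.4448 × 0.1250 = 0.05560 mg/L
(0.05560 mg/L = 0.05560 mcg/mL)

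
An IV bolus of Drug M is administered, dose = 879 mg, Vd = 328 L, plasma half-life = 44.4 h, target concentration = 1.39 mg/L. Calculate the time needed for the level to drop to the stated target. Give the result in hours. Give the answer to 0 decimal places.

C₀ = Dose / Vd = 879.0 / 328 = 2.680 mg/L
k = ln2 / t½ = 0.693147 / 44.4 = 0.01561 h⁻¹
t = ln(C₀ / C) / k = ln(2.680 / 1.39) / 0.01561
  = ln(1.928) / 0.01561 = 0.6565 / 0.01561 = 42.06 h

42 h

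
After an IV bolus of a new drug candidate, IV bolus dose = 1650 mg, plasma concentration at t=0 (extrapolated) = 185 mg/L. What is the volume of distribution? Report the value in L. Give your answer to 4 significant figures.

Vd = Dose / C₀ = 1650 / 185 = 8.919 L

8.919 L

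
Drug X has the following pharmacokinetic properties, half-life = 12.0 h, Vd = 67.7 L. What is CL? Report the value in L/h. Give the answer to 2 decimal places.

k = ln2 / t½ = 0.693147 / 12.0 = 0.05776 h⁻¹
CL = k × Vd = 0.05776 × 67.7 = 3.910 L/h

3.91 L/h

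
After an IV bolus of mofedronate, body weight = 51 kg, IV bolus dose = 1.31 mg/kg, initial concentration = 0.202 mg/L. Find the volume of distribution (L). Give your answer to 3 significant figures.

Dose = 1.31 × 51 = 66.81 mg
Vd = Dose / C₀ = 66.81 / 0.202 = 330.7 L

331 L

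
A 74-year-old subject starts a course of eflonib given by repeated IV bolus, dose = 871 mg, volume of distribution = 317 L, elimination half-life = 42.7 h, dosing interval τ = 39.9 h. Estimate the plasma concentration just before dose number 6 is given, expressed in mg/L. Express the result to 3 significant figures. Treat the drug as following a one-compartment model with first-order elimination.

2.90 mg/L

C₀ per dose = Dose / Vd = 871 / 317 = 2.748 mg/L
k = ln2 / t½ = 0.693147 / 42.7 = 0.01623 h⁻¹
Fraction remaining after one interval: r = e^(−kτ) = e^(−0.01623 × 39.9) = 0.5233
Before dose 6, 5 doses have been given (aged 1τ, 2τ, 3τ, 4τ, 5τ).
C_trough = C₀ × (r + r² + … + r^5) = C₀ × r(1−r^5)/(1−r)
        = 2.748 × 0.5233 × (1 − 0.03924) / (1 − 0.5233) = 2.898 mg/L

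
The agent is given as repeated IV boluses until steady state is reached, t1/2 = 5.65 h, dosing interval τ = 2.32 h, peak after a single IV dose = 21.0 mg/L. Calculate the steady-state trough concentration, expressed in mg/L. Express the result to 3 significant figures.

63.8 mg/L

k = ln2 / t½ = 0.693147 / 5.65 = 0.1227 h⁻¹
e^(−kτ) = e^(−0.1227 × 2.32) = 0.7523
Accumulation ratio R = 1 / (1 − e^(−kτ)) = 1 / (1 − 0.7523) = 4.037
Steady-state trough = C₀ × R × e^(−kτ) = 21.0 × 4.037 × 0.7523 = 63.78 mg/L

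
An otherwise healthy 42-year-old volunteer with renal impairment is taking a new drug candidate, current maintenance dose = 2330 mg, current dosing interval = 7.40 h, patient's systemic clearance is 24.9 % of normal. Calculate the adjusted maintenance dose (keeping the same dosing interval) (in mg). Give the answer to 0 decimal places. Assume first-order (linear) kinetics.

580 mg

To keep the same average steady-state level, dosing rate must scale with clearance.
CL ratio = 24.9 / 100 = 0.2490
New dose (same interval) = 2330 × 0.2490 = 580.2 mg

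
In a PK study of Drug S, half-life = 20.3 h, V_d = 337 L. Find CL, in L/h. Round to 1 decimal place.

k = ln2 / t½ = 0.693147 / 20.3 = 0.03415 h⁻¹
CL = k × Vd = 0.03415 × 337 = 11.51 L/h

11.5 L/h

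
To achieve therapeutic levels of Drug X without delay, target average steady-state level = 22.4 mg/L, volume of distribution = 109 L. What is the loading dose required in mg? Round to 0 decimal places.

LD = Css × Vd = 22.4 × 109 = 2442 mg

2442 mg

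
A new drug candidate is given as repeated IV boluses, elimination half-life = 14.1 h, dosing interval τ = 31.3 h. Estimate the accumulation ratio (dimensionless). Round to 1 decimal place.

1.3

k = ln2 / t½ = 0.693147 / 14.1 = 0.04916 h⁻¹
e^(−kτ) = e^(−0.04916 × 31.3) = 0.2147
Accumulation ratio R = 1 / (1 − e^(−kτ)) = 1 / (1 − 0.2147) = 1.273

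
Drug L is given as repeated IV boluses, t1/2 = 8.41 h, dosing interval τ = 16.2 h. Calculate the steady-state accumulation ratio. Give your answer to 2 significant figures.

1.4

k = ln2 / t½ = 0.693147 / 8.41 = 0.08242 h⁻¹
e^(−kτ) = e^(−0.08242 × 16.2) = 0.2631
Accumulation ratio R = 1 / (1 − e^(−kτ)) = 1 / (1 − 0.2631) = 1.357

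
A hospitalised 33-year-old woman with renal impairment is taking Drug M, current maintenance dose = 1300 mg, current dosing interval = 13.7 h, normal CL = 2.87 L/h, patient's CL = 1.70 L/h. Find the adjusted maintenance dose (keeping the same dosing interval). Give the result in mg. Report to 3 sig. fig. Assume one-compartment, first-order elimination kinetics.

770 mg

To keep the same average steady-state level, dosing rate must scale with clearance.
CL ratio = 1.70 / 2.87 = 0.5923
New dose (same interval) = 1300 × 0.5923 = 770.0 mg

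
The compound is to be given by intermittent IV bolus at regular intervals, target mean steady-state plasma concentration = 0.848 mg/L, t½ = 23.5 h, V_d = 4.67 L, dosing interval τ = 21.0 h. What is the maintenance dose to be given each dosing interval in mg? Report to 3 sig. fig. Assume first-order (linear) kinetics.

k = ln2 / t½ = 0.693147 / 23.5 = 0.02950 h⁻¹
CL = k × Vd = 0.02950 × 4.67 = 0.1378 L/h
At steady state, Dose/τ = Css × CL.
Dose = Css × CL × τ = 0.848 × 0.1378 × 21.0 = 2.454 mg

2.45 mg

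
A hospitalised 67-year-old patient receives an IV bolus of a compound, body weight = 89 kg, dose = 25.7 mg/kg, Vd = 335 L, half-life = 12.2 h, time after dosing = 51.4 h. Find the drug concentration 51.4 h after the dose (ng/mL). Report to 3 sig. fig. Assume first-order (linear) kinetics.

Total dose = 25.7 × 89 = 2287 mg
C₀ = Dose / Vd = 2287 / 335 = 6.827 mg/L
k = ln2 / t½ = 0.693147 / 12.2 = 0.05682 h⁻¹
C = C₀ · e^(−k·t) = 6.827 × e^(−0.05682 × 51.4)
  = 6.827 × 0.05390 = 0.3680 mg/L
Convert: 0.3680 mg/L × 1000 = 368.0 ng/mL

368 ng/mL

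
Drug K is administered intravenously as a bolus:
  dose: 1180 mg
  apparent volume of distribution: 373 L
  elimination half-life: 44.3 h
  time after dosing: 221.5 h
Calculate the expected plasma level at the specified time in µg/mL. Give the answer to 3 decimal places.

C₀ = Dose / Vd = 1180 / 373 = 3.164 mg/L
k = ln2 / t½ = 0.693147 / 44.3 = 0.01565 h⁻¹
t / t½ = 221.5 / 44.3 = 5 half-lives
C = C₀ × (1/2)^5 = 3.164 × 0.03125 = 0.09888 mg/L
(0.09888 mg/L = 0.09888 µg/mL)

0.099 µg/mL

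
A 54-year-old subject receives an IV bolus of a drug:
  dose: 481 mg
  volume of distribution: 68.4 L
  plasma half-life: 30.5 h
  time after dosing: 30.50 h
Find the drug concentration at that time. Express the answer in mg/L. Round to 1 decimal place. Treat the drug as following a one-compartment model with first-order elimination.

3.5 mg/L

C₀ = Dose / Vd = 481.0 / 68.4 = 7.032 mg/L
k = ln2 / t½ = 0.693147 / 30.5 = 0.02273 h⁻¹
t / t½ = 30.50 / 30.5 = 1 half-lives
C = C₀ × (1/2)^1 = 7.032 × 0.5000 = 3.516 mg/L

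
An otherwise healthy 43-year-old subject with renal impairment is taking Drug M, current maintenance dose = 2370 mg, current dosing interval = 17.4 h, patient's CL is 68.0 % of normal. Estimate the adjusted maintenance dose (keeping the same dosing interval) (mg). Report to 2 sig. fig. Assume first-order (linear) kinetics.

To keep the same average steady-state level, dosing rate must scale with clearance.
CL ratio = 68.0 / 100 = 0.6800
New dose (same interval) = 2370 × 0.6800 = 1612 mg

1600 mg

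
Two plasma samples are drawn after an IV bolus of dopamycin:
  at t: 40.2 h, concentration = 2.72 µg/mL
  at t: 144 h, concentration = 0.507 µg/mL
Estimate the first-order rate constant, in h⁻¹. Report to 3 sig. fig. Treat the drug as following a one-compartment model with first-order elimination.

k = ln(C₁/C₂) / (t₂ − t₁) = ln(2.72/0.507) / (144 − 40.2)
  = 1.680 / 103.8 = 0.01618 h⁻¹

0.0162 h⁻¹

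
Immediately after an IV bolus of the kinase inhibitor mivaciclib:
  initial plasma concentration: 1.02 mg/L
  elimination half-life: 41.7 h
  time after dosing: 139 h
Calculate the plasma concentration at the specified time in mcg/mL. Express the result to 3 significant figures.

0.101 mcg/mL

k = ln2 / t½ = 0.693147 / 41.7 = 0.01662 h⁻¹
C = C₀ · e^(−k·t) = 1.020 × e^(−0.01662 × 139)
  = 1.020 × 0.09924 = 0.1012 mg/L
(0.1012 mg/L = 0.1012 mcg/mL)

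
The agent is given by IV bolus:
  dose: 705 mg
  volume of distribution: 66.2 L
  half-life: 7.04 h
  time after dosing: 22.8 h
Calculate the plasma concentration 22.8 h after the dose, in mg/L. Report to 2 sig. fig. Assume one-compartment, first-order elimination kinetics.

1.1 mg/L

C₀ = Dose / Vd = 705.0 / 66.2 = 10.65 mg/L
k = ln2 / t½ = 0.693147 / 7.04 = 0.09846 h⁻¹
C = C₀ · e^(−k·t) = 10.65 × e^(−0.09846 × 22.8)
  = 10.65 × 0.1059 = 1.128 mg/L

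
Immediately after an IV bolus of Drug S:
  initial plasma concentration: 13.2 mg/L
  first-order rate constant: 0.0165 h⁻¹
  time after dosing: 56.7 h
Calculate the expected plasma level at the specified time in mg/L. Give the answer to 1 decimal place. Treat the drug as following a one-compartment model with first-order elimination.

C = C₀ · e^(−k·t) = 13.20 × e^(−0.01650 × 56.7)
  = 13.20 × 0.3924 = 5.180 mg/L

5.2 mg/L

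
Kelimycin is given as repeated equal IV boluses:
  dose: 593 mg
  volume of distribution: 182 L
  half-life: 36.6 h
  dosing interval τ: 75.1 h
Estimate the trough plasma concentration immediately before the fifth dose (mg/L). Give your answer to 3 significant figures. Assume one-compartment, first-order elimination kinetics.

C₀ per dose = Dose / Vd = 593 / 182 = 3.258 mg/L
k = ln2 / t½ = 0.693147 / 36.6 = 0.01894 h⁻¹
Fraction remaining after one interval: r = e^(−kτ) = e^(−0.01894 × 75.1) = 0.2411
Before dose 5, 4 doses have been given (aged 1τ, 2τ, 3τ, 4τ).
C_trough = C₀ × (r + r² + … + r^4) = C₀ × r(1−r^4)/(1−r)
        = 3.258 × 0.2411 × (1 − 0.003379) / (1 − 0.2411) = 1.032 mg/L

1.03 mg/L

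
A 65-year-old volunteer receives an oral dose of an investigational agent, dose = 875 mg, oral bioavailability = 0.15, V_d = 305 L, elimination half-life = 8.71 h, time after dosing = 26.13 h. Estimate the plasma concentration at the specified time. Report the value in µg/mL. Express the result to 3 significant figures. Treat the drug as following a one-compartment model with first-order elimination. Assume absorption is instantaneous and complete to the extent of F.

0.0538 µg/mL

Amount reaching circulation = F × Dose = 0.15 × 875.0 = 131.3 mg
C₀ = F·Dose / Vd = 131.3 / 305 = 0.4305 mg/L
k = ln2 / t½ = 0.693147 / 8.71 = 0.07958 h⁻¹
t / t½ = 26.13 / 8.71 = 3 half-lives
C = C₀ × (1/2)^3 = 0.4305 × 0.1250 = 0.05381 mg/L
(0.05381 mg/L = 0.05381 µg/mL)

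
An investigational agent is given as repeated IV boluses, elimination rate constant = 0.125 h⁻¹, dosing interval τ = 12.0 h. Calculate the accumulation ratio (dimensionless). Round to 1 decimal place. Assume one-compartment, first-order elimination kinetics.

e^(−kτ) = e^(−0.1250 × 12.0) = 0.2231
Accumulation ratio R = 1 / (1 − e^(−kτ)) = 1 / (1 − 0.2231) = 1.287

1.3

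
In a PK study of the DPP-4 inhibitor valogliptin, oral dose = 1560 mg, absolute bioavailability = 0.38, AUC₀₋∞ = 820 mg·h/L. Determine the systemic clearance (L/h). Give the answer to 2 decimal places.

0.72 L/h

CL = F·Dose / AUC = 0.38 × 1560 / 820 = 0.7229 L/h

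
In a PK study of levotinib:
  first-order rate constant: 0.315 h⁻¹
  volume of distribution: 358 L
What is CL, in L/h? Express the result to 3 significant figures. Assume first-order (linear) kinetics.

113 L/h

CL = k × Vd = 0.315 × 358 = 112.8 L/h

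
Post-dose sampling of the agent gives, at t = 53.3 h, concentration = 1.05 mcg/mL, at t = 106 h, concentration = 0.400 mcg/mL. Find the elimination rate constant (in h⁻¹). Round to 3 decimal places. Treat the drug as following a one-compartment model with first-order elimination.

0.018 h⁻¹

k = ln(C₁/C₂) / (t₂ − t₁) = ln(1.05/0.400) / (106 − 53.3)
  = 0.9651 / 52.70 = 0.01831 h⁻¹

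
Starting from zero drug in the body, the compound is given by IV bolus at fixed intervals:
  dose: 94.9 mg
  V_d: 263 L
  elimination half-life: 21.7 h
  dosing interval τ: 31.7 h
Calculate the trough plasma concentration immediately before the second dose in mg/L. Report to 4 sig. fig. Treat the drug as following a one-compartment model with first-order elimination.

C₀ per dose = Dose / Vd = 94.9 / 263 = 0.3608 mg/L
k = ln2 / t½ = 0.693147 / 21.7 = 0.03194 h⁻¹
Fraction remaining after one interval: r = e^(−kτ) = e^(−0.03194 × 31.7) = 0.3633
Before dose 2, 1 dose has been given (aged 1τ).
C_trough = C₀ × r = 0.3608 × 0.3633 = 0.1311 mg/L

0.1311 mg/L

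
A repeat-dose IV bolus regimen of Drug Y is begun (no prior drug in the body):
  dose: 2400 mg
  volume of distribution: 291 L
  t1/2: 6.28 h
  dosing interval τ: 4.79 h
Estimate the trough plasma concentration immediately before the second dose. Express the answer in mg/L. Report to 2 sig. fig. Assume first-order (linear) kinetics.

4.9 mg/L

C₀ per dose = Dose / Vd = 2400 / 291 = 8.247 mg/L
k = ln2 / t½ = 0.693147 / 6.28 = 0.1104 h⁻¹
Fraction remaining after one interval: r = e^(−kτ) = e^(−0.1104 × 4.79) = 0.5893
Before dose 2, 1 dose has been given (aged 1τ).
C_trough = C₀ × r = 8.247 × 0.5893 = 4.860 mg/L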